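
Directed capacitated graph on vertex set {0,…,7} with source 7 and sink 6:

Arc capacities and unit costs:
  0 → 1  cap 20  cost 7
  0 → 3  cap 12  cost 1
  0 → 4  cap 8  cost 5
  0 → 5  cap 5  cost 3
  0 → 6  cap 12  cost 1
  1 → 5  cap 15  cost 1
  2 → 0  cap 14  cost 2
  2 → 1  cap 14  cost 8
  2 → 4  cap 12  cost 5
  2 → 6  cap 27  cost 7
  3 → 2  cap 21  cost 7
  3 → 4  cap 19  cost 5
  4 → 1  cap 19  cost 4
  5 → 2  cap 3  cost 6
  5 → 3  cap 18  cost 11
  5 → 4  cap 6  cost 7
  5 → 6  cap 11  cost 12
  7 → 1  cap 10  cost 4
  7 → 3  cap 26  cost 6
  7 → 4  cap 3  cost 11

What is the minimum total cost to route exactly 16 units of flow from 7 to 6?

shortest-cost path #1: 7→1→5→2→0→6 push 3 @ unit cost 14 (adds 42)
shortest-cost path #2: 7→3→2→0→6 push 9 @ unit cost 16 (adds 144)
shortest-cost path #3: 7→1→5→6 push 4 @ unit cost 17 (adds 68)
total cost = 254

Minimum cost for 16 units: 254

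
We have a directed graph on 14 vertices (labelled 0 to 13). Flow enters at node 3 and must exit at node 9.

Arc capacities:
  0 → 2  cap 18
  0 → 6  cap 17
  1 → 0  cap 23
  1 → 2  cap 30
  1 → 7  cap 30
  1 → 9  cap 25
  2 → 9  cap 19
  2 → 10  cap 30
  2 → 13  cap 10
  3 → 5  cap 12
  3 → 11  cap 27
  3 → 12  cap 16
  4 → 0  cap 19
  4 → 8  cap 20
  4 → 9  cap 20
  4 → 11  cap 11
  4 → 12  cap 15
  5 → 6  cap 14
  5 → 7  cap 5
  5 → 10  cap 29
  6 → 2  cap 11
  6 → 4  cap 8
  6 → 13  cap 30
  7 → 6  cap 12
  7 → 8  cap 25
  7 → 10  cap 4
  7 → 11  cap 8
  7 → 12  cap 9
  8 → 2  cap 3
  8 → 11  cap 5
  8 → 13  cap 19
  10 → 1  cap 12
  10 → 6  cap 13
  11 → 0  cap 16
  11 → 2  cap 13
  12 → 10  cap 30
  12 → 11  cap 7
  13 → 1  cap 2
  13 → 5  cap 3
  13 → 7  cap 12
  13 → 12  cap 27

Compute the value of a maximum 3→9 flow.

Maximum flow value: 41

augment #1: 3→11→2→9 bottleneck 13, total now 13
augment #2: 3→5→6→2→9 bottleneck 6, total now 19
augment #3: 3→5→6→4→9 bottleneck 6, total now 25
augment #4: 3→12→10→1→9 bottleneck 12, total now 37
augment #5: 3→11→0→6→4→9 bottleneck 2, total now 39
augment #6: 3→11→0→2→13→1→9 bottleneck 2, total now 41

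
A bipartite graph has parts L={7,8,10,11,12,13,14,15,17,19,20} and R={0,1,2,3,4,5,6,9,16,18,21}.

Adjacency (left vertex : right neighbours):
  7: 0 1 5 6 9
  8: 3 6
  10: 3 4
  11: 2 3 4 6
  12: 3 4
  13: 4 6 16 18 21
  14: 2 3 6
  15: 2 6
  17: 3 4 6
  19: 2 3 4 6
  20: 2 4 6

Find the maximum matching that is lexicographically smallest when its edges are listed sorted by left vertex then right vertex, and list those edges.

|M| = 6 (so the lex-smallest maximum matching has 6 edges)
process left vertices in ascending order; for each, take the smallest-labelled available neighbour that still permits 6 edges overall, or leave it unmatched if none does
lex-smallest matching: {7-0, 8-3, 10-4, 11-2, 13-16, 14-6}

Lex-smallest maximum matching: {(7,0), (8,3), (10,4), (11,2), (13,16), (14,6)}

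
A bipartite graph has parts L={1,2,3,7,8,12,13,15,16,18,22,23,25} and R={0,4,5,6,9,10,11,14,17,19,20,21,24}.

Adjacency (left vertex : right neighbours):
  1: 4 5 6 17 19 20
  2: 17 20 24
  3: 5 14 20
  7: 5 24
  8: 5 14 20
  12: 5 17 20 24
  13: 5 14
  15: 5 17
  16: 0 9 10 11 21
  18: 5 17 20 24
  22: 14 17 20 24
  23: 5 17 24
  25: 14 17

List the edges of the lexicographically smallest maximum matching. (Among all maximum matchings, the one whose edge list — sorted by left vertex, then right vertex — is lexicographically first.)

Lex-smallest maximum matching: {(1,4), (2,17), (3,5), (7,24), (8,14), (12,20), (16,0)}

|M| = 7 (so the lex-smallest maximum matching has 7 edges)
process left vertices in ascending order; for each, take the smallest-labelled available neighbour that still permits 7 edges overall, or leave it unmatched if none does
lex-smallest matching: {1-4, 2-17, 3-5, 7-24, 8-14, 12-20, 16-0}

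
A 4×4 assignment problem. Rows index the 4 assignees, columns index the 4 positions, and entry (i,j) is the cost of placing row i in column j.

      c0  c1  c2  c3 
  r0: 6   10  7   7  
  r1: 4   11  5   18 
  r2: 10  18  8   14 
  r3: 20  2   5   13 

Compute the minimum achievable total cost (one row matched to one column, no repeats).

Minimum assignment cost: 21

optimal assignment: row0→col3 (cost 7), row1→col0 (cost 4), row2→col2 (cost 8), row3→col1 (cost 2)
total = 7 + 4 + 8 + 2 = 21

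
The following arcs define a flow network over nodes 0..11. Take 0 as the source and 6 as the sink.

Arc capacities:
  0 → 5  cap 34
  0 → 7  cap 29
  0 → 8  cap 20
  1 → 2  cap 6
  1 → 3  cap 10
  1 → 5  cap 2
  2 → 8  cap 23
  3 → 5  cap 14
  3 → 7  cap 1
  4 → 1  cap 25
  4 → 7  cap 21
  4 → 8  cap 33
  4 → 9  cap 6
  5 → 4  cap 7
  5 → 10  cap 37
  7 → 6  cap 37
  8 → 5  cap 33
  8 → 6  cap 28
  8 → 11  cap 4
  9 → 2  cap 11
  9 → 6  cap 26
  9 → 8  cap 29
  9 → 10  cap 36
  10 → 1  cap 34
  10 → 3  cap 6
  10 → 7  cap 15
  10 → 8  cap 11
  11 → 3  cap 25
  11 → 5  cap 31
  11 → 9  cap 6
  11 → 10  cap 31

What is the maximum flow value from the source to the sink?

augment #1: 0→7→6 bottleneck 29, total now 29
augment #2: 0→8→6 bottleneck 20, total now 49
augment #3: 0→5→4→7→6 bottleneck 7, total now 56
augment #4: 0→5→10→7→6 bottleneck 1, total now 57
augment #5: 0→5→10→8→6 bottleneck 8, total now 65
augment #6: 0→5→10→7→4→9→6 bottleneck 6, total now 71
augment #7: 0→5→10→8→11→9→6 bottleneck 3, total now 74
augment #8: 0→5→10→1→2→8→11→9→6 bottleneck 1, total now 75

Maximum flow value: 75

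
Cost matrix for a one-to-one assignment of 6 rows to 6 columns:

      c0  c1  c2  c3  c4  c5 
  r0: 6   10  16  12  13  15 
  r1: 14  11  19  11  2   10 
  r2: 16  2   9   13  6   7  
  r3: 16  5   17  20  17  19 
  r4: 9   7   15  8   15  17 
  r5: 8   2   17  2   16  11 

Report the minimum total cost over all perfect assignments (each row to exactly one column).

Minimum assignment cost: 37

optimal assignment: row0→col0 (cost 6), row1→col4 (cost 2), row2→col5 (cost 7), row3→col1 (cost 5), row4→col2 (cost 15), row5→col3 (cost 2)
total = 6 + 2 + 7 + 5 + 15 + 2 = 37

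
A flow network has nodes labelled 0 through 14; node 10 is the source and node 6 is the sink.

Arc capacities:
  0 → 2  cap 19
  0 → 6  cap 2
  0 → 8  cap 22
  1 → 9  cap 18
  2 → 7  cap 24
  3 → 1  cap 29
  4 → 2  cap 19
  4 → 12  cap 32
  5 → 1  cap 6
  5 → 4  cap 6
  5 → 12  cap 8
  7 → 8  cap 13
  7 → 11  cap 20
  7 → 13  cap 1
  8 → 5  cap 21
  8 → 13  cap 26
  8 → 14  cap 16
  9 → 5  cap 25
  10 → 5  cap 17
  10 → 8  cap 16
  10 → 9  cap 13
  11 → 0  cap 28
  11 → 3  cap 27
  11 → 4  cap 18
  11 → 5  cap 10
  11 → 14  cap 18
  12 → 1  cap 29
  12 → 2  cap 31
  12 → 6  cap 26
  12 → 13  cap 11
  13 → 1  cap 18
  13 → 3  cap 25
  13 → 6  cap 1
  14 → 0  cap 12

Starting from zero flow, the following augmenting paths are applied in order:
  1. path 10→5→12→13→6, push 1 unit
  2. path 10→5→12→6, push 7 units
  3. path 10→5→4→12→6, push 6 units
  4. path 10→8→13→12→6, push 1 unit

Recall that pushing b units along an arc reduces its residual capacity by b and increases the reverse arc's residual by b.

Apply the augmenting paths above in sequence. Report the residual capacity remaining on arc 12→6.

after path 1 (10→5→12→13→6, push 1): res(12,6)=26
after path 2 (10→5→12→6, push 7): res(12,6)=19
after path 3 (10→5→4→12→6, push 6): res(12,6)=13
after path 4 (10→8→13→12→6, push 1): res(12,6)=12

Residual capacity of (12,6): 12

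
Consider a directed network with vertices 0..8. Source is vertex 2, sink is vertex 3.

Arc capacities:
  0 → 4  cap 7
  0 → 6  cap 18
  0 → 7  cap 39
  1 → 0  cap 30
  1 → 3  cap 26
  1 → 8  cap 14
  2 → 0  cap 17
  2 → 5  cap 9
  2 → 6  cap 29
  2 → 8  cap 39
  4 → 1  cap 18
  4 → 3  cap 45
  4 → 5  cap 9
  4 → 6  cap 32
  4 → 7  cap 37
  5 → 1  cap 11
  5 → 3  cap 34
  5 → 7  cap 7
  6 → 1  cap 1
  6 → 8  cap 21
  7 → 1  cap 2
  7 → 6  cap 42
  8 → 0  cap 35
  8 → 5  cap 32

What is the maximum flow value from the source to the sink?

Maximum flow value: 51

augment #1: 2→5→3 bottleneck 9, total now 9
augment #2: 2→0→4→3 bottleneck 7, total now 16
augment #3: 2→6→1→3 bottleneck 1, total now 17
augment #4: 2→8→5→3 bottleneck 25, total now 42
augment #5: 2→0→7→1→3 bottleneck 2, total now 44
augment #6: 2→8→5→1→3 bottleneck 7, total now 51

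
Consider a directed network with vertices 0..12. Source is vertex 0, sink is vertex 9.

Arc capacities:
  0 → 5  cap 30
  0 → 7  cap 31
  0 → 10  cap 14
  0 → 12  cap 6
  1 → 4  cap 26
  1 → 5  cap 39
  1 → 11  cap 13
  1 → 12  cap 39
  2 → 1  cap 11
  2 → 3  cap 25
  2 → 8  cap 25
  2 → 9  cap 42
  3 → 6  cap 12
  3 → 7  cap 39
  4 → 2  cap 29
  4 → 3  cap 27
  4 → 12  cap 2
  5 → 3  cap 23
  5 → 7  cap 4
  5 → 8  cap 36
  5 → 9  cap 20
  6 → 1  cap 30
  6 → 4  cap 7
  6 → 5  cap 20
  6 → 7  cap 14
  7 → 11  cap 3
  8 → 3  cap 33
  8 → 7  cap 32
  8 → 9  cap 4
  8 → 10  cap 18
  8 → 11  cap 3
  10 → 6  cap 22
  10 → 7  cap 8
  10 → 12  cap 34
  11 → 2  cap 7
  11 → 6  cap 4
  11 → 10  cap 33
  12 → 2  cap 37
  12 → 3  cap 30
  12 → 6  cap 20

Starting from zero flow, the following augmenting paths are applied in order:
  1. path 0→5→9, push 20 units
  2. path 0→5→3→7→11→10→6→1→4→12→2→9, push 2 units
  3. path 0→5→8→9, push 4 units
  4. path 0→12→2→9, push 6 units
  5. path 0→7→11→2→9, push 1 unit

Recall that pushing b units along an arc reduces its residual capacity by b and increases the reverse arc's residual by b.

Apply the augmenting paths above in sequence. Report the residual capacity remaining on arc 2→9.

Residual capacity of (2,9): 33

after path 1 (0→5→9, push 20): res(2,9)=42
after path 2 (0→5→3→7→11→10→6→1→4→12→2→9, push 2): res(2,9)=40
after path 3 (0→5→8→9, push 4): res(2,9)=40
after path 4 (0→12→2→9, push 6): res(2,9)=34
after path 5 (0→7→11→2→9, push 1): res(2,9)=33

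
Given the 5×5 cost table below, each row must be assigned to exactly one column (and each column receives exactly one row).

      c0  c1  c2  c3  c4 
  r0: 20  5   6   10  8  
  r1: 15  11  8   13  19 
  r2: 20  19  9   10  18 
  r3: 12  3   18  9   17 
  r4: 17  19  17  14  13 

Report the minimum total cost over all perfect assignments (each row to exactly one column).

Minimum assignment cost: 46

optimal assignment: row0→col4 (cost 8), row1→col2 (cost 8), row2→col3 (cost 10), row3→col1 (cost 3), row4→col0 (cost 17)
total = 8 + 8 + 10 + 3 + 17 = 46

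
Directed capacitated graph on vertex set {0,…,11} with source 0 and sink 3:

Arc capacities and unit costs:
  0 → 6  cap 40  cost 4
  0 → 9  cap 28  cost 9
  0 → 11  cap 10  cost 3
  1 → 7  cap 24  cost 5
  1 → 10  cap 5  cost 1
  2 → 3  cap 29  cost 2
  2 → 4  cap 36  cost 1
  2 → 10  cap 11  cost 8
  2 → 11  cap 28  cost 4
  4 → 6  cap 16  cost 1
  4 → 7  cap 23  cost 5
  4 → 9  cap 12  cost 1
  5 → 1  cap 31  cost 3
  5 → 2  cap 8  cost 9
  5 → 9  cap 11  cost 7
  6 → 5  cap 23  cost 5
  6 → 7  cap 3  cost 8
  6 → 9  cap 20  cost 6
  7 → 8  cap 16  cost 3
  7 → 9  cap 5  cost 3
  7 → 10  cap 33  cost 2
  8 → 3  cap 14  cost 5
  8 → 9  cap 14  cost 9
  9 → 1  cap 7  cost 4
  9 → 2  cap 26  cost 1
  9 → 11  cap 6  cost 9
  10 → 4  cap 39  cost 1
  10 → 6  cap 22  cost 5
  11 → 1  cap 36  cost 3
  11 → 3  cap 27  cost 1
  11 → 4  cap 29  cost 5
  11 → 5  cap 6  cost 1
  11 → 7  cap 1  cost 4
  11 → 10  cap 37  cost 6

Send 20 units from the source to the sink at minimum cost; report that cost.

shortest-cost path #1: 0→11→3 push 10 @ unit cost 4 (adds 40)
shortest-cost path #2: 0→9→2→3 push 10 @ unit cost 12 (adds 120)
total cost = 160

Minimum cost for 20 units: 160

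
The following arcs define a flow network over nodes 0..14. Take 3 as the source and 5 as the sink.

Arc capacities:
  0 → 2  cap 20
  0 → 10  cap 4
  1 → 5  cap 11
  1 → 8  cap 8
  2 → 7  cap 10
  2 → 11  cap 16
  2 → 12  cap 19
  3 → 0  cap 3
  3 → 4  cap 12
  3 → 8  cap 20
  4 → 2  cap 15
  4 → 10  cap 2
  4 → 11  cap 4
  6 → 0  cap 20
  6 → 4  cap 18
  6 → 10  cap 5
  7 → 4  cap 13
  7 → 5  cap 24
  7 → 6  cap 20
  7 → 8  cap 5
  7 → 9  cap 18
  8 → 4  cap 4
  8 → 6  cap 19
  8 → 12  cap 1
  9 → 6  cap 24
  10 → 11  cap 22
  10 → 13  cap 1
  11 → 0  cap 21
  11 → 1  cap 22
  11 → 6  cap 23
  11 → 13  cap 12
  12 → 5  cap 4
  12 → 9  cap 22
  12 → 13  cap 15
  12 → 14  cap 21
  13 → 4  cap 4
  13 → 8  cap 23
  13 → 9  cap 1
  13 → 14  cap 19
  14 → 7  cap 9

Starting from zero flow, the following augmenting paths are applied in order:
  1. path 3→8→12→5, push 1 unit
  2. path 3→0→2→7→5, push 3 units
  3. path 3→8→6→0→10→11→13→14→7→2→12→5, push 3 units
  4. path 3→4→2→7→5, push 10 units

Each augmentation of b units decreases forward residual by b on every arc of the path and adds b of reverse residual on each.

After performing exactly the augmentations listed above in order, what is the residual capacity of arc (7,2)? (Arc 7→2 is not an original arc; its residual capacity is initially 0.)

Residual capacity of (7,2): 10

after path 1 (3→8→12→5, push 1): res(7,2)=0
after path 2 (3→0→2→7→5, push 3): res(7,2)=3
after path 3 (3→8→6→0→10→11→13→14→7→2→12→5, push 3): res(7,2)=0
after path 4 (3→4→2→7→5, push 10): res(7,2)=10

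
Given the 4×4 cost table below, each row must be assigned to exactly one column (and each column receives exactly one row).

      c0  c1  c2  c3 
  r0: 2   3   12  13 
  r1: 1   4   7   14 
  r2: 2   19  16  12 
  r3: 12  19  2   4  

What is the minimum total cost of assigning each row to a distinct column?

optimal assignment: row0→col1 (cost 3), row1→col2 (cost 7), row2→col0 (cost 2), row3→col3 (cost 4)
total = 3 + 7 + 2 + 4 = 16

Minimum assignment cost: 16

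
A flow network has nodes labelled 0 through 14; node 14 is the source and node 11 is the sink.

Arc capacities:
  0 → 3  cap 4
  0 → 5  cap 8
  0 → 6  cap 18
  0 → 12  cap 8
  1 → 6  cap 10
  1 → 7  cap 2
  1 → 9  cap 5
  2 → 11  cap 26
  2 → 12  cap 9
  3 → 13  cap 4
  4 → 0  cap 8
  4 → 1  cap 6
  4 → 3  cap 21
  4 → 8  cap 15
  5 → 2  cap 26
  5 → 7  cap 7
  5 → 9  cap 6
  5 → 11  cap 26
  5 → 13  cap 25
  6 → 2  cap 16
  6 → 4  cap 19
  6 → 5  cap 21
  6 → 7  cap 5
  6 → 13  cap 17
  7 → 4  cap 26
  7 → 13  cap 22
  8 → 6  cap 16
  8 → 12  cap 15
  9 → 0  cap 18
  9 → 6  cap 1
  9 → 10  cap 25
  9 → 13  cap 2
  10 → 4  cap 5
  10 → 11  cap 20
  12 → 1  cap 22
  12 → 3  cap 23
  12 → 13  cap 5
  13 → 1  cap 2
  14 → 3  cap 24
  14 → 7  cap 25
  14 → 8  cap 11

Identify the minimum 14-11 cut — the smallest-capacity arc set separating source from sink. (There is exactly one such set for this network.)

Min-cut arcs: {(13,1), (14,7), (14,8)} (total capacity 38)

augment #1: 14→8→6→2→11 push 11
augment #2: 14→7→4→0→5→11 push 8
augment #3: 14→3→13→1→6→2→11 push 2
augment #4: 14→7→4→1→6→2→11 push 3
augment #5: 14→7→4→1→6→5→11 push 3
augment #6: 14→7→4→8→6→5→11 push 5
augment #7: 14→7→4→8→12→1→6→5→11 push 2
augment #8: 14→7→4→8→12→1→9→10→11 push 4
max flow = 38; residual-reachable set from 14 gives S-side
cut edges (S→T): {(13,1), (14,7), (14,8)} total cap 38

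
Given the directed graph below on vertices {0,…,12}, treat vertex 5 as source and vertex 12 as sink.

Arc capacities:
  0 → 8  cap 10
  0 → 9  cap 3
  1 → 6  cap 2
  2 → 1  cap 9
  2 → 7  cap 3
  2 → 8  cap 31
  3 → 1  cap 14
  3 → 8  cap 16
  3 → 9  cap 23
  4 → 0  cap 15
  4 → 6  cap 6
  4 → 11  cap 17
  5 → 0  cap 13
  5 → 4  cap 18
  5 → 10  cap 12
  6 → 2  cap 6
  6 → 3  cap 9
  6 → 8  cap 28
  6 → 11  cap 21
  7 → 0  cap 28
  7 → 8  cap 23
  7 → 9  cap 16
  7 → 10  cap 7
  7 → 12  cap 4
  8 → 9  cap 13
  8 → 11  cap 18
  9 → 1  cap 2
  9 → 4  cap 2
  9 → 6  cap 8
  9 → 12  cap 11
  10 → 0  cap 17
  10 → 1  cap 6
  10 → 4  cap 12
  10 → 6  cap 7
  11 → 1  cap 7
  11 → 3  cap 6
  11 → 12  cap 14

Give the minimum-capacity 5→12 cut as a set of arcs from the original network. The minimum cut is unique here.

Min-cut arcs: {(2,7), (9,12), (11,12)} (total capacity 28)

augment #1: 5→0→9→12 push 3
augment #2: 5→4→11→12 push 14
augment #3: 5→0→8→9→12 push 8
augment #4: 5→4→6→2→7→12 push 3
max flow = 28; residual-reachable set from 5 gives S-side
cut edges (S→T): {(2,7), (9,12), (11,12)} total cap 28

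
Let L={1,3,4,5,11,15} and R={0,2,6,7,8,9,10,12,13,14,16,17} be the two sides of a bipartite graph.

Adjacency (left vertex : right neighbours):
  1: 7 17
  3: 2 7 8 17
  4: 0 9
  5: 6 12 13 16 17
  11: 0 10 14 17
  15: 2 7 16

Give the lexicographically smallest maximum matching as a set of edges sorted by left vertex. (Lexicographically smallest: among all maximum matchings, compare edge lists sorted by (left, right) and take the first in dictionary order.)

Lex-smallest maximum matching: {(1,7), (3,2), (4,0), (5,6), (11,10), (15,16)}

|M| = 6 (so the lex-smallest maximum matching has 6 edges)
process left vertices in ascending order; for each, take the smallest-labelled available neighbour that still permits 6 edges overall, or leave it unmatched if none does
lex-smallest matching: {1-7, 3-2, 4-0, 5-6, 11-10, 15-16}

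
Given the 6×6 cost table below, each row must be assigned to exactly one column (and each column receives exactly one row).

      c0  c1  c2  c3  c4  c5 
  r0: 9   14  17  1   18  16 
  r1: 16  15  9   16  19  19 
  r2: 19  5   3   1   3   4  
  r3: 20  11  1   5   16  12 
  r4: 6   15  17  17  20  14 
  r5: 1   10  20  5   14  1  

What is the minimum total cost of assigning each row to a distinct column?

optimal assignment: row0→col3 (cost 1), row1→col1 (cost 15), row2→col4 (cost 3), row3→col2 (cost 1), row4→col0 (cost 6), row5→col5 (cost 1)
total = 1 + 15 + 3 + 1 + 6 + 1 = 27

Minimum assignment cost: 27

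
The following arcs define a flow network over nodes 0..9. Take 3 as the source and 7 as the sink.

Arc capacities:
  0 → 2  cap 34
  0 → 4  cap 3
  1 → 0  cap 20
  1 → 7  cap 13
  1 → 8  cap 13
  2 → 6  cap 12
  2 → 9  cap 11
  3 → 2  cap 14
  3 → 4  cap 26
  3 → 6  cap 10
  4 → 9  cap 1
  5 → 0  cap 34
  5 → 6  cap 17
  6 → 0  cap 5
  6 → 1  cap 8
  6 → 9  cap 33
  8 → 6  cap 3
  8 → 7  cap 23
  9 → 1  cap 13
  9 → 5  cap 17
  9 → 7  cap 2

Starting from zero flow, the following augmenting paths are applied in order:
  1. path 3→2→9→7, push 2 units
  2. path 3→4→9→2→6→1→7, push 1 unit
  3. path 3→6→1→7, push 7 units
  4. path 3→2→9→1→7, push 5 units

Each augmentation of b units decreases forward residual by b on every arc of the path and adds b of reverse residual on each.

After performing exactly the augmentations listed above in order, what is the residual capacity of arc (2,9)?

after path 1 (3→2→9→7, push 2): res(2,9)=9
after path 2 (3→4→9→2→6→1→7, push 1): res(2,9)=10
after path 3 (3→6→1→7, push 7): res(2,9)=10
after path 4 (3→2→9→1→7, push 5): res(2,9)=5

Residual capacity of (2,9): 5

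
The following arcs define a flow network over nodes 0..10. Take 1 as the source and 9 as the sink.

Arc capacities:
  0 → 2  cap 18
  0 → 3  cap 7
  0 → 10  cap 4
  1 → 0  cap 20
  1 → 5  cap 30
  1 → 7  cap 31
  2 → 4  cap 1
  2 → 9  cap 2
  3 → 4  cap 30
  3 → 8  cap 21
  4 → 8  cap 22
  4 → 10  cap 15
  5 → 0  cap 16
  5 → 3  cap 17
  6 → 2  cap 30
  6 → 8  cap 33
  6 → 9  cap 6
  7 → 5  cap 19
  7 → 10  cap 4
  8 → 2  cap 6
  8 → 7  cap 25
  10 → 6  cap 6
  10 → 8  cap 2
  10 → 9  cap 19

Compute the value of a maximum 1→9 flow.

augment #1: 1→0→2→9 bottleneck 2, total now 2
augment #2: 1→0→10→9 bottleneck 4, total now 6
augment #3: 1→7→10→9 bottleneck 4, total now 10
augment #4: 1→0→2→4→10→9 bottleneck 1, total now 11
augment #5: 1→0→3→4→10→9 bottleneck 7, total now 18
augment #6: 1→5→3→4→10→9 bottleneck 3, total now 21
augment #7: 1→5→3→4→10→6→9 bottleneck 4, total now 25

Maximum flow value: 25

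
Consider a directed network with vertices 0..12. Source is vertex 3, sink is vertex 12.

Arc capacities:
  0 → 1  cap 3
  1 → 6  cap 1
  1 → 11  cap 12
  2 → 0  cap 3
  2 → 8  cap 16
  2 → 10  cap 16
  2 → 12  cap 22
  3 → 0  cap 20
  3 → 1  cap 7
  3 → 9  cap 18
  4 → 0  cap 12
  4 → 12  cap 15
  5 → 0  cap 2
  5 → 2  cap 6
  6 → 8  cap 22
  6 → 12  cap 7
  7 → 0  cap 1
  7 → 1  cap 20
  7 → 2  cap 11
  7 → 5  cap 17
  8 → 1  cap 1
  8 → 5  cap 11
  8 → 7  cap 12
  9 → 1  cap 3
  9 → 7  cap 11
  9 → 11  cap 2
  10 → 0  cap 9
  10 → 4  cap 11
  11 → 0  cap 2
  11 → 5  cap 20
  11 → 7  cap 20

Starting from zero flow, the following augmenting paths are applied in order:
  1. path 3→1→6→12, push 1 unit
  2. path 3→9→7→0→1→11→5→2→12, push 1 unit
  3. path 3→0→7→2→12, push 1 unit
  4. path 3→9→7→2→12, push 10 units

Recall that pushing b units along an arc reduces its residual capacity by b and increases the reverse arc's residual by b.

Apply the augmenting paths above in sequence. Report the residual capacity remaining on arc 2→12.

Residual capacity of (2,12): 10

after path 1 (3→1→6→12, push 1): res(2,12)=22
after path 2 (3→9→7→0→1→11→5→2→12, push 1): res(2,12)=21
after path 3 (3→0→7→2→12, push 1): res(2,12)=20
after path 4 (3→9→7→2→12, push 10): res(2,12)=10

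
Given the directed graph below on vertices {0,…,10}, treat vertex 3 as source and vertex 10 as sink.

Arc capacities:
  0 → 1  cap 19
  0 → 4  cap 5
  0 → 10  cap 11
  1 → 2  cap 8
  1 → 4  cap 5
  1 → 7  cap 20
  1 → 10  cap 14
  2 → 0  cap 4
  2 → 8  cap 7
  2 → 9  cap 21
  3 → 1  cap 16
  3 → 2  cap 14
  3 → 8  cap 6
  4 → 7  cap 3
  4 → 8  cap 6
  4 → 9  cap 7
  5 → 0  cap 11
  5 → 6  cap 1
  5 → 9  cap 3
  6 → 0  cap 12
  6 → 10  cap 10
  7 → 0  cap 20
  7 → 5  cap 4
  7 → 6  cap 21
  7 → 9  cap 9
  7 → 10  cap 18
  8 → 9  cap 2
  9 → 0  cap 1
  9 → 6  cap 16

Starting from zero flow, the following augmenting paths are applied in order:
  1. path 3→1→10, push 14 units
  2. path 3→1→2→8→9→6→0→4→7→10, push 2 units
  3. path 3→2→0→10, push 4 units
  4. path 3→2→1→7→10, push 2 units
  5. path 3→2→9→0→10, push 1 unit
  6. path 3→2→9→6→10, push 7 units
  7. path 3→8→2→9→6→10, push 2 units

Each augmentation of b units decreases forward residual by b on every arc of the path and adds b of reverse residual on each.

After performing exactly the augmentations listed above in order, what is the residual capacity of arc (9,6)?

after path 1 (3→1→10, push 14): res(9,6)=16
after path 2 (3→1→2→8→9→6→0→4→7→10, push 2): res(9,6)=14
after path 3 (3→2→0→10, push 4): res(9,6)=14
after path 4 (3→2→1→7→10, push 2): res(9,6)=14
after path 5 (3→2→9→0→10, push 1): res(9,6)=14
after path 6 (3→2→9→6→10, push 7): res(9,6)=7
after path 7 (3→8→2→9→6→10, push 2): res(9,6)=5

Residual capacity of (9,6): 5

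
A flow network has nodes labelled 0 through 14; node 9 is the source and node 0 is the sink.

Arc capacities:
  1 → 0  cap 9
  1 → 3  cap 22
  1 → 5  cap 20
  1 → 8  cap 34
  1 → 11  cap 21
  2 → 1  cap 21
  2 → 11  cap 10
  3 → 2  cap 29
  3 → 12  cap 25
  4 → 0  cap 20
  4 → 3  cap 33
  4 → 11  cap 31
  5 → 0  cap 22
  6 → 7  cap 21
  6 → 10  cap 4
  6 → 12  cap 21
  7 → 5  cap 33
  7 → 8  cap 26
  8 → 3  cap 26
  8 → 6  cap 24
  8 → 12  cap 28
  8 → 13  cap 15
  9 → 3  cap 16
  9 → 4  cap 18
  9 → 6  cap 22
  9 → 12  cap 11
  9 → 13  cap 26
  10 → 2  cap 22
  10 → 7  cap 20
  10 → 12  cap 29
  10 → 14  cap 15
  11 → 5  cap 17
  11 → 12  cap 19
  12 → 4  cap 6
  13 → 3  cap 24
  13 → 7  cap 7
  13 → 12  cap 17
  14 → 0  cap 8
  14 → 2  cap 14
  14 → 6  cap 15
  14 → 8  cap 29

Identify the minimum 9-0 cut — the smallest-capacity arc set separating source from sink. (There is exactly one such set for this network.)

Min-cut arcs: {(1,0), (4,0), (5,0), (6,10)} (total capacity 55)

augment #1: 9→4→0 push 18
augment #2: 9→12→4→0 push 2
augment #3: 9→3→2→1→0 push 9
augment #4: 9→6→7→5→0 push 21
augment #5: 9→6→10→14→0 push 1
augment #6: 9→13→7→5→0 push 1
augment #7: 9→13→7→6→10→14→0 push 3
max flow = 55; residual-reachable set from 9 gives S-side
cut edges (S→T): {(1,0), (4,0), (5,0), (6,10)} total cap 55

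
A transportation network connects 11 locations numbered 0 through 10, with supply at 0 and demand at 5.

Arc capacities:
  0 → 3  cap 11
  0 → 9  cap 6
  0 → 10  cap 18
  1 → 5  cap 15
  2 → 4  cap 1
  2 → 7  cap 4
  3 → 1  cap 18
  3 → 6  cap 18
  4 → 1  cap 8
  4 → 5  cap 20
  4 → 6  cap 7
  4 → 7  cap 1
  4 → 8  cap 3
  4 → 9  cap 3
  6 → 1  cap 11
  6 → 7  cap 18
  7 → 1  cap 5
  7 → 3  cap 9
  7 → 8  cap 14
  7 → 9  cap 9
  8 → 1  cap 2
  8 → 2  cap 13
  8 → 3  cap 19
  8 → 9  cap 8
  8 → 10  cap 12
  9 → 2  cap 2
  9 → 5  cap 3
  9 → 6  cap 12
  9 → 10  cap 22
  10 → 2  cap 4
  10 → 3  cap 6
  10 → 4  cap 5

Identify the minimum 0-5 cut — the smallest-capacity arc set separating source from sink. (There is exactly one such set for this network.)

Min-cut arcs: {(1,5), (2,4), (9,5), (10,4)} (total capacity 24)

augment #1: 0→9→5 push 3
augment #2: 0→3→1→5 push 11
augment #3: 0→10→4→5 push 5
augment #4: 0→9→2→4→5 push 1
augment #5: 0→9→6→1→5 push 2
augment #6: 0→10→3→1→5 push 2
max flow = 24; residual-reachable set from 0 gives S-side
cut edges (S→T): {(1,5), (2,4), (9,5), (10,4)} total cap 24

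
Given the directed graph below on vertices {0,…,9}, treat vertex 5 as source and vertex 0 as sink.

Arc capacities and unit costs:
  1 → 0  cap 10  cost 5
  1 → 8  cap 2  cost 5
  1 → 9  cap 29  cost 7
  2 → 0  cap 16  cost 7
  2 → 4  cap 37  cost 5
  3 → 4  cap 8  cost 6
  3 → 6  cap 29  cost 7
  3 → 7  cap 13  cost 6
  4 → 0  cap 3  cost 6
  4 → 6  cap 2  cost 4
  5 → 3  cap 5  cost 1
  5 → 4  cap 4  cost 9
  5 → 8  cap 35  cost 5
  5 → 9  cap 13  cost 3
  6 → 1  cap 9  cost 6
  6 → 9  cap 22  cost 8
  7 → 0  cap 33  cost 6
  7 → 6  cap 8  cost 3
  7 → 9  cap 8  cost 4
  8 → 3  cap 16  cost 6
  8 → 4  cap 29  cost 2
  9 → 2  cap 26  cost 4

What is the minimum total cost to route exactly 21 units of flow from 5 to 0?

Minimum cost for 21 units: 286

shortest-cost path #1: 5→8→4→0 push 3 @ unit cost 13 (adds 39)
shortest-cost path #2: 5→3→7→0 push 5 @ unit cost 13 (adds 65)
shortest-cost path #3: 5→9→2→0 push 13 @ unit cost 14 (adds 182)
total cost = 286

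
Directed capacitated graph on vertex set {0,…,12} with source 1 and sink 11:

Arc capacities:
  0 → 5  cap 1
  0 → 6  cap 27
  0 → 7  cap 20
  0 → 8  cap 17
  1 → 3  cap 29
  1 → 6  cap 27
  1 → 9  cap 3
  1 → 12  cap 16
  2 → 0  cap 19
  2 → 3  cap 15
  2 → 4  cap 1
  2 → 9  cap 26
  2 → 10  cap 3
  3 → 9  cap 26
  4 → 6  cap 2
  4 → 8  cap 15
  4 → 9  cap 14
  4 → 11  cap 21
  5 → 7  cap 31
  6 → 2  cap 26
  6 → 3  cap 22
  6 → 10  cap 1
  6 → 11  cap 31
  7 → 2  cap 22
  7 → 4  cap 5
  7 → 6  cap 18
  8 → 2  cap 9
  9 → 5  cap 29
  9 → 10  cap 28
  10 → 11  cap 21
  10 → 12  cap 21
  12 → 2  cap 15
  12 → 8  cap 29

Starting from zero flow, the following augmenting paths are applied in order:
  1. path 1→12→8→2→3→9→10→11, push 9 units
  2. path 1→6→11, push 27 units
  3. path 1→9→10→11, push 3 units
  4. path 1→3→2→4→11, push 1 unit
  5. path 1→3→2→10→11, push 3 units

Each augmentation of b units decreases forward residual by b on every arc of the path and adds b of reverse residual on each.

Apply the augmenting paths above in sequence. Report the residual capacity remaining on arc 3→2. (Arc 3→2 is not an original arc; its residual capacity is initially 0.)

Residual capacity of (3,2): 5

after path 1 (1→12→8→2→3→9→10→11, push 9): res(3,2)=9
after path 2 (1→6→11, push 27): res(3,2)=9
after path 3 (1→9→10→11, push 3): res(3,2)=9
after path 4 (1→3→2→4→11, push 1): res(3,2)=8
after path 5 (1→3→2→10→11, push 3): res(3,2)=5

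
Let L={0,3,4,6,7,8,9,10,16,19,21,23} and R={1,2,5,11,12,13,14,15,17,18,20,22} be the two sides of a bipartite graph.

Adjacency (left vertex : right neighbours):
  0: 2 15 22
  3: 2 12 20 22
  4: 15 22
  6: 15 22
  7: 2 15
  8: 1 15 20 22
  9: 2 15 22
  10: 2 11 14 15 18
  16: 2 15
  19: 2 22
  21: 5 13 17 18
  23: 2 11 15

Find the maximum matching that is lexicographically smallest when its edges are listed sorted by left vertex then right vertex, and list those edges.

Lex-smallest maximum matching: {(0,2), (3,12), (4,15), (6,22), (8,1), (10,14), (21,5), (23,11)}

|M| = 8 (so the lex-smallest maximum matching has 8 edges)
process left vertices in ascending order; for each, take the smallest-labelled available neighbour that still permits 8 edges overall, or leave it unmatched if none does
lex-smallest matching: {0-2, 3-12, 4-15, 6-22, 8-1, 10-14, 21-5, 23-11}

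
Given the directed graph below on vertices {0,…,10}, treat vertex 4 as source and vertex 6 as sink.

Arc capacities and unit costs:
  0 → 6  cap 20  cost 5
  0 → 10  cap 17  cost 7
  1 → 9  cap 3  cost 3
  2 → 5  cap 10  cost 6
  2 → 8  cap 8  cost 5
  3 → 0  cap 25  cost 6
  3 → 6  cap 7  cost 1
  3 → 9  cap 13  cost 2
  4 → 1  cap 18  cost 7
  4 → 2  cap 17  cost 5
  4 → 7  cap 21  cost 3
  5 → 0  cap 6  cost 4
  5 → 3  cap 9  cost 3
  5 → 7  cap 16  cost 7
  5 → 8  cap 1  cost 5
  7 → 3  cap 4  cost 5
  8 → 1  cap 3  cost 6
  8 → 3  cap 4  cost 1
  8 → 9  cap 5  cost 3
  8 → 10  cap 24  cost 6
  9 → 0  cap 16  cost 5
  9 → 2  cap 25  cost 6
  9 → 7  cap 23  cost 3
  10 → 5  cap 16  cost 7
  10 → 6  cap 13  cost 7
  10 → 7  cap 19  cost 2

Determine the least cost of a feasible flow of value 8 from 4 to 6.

shortest-cost path #1: 4→7→3→6 push 4 @ unit cost 9 (adds 36)
shortest-cost path #2: 4→2→8→3→6 push 3 @ unit cost 12 (adds 36)
shortest-cost path #3: 4→2→5→0→6 push 1 @ unit cost 20 (adds 20)
total cost = 92

Minimum cost for 8 units: 92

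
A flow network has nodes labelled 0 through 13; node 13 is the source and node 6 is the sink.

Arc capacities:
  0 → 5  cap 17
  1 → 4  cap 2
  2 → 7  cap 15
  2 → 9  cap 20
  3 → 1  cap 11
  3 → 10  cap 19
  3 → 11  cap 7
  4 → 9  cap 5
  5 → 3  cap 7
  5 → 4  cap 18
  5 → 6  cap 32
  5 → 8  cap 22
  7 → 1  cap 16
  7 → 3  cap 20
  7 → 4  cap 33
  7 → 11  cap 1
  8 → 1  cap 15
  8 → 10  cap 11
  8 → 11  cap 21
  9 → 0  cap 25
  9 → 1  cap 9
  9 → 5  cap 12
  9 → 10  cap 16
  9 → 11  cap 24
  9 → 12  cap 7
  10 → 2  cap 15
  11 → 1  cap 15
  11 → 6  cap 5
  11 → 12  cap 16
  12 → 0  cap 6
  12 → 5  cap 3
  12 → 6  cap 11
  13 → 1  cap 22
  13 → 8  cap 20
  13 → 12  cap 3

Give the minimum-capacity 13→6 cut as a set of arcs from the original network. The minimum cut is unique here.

augment #1: 13→12→6 push 3
augment #2: 13→8→11→6 push 5
augment #3: 13→8→11→12→6 push 8
augment #4: 13→1→4→9→5→6 push 2
augment #5: 13→8→11→12→5→6 push 3
augment #6: 13→8→10→2→9→5→6 push 4
max flow = 25; residual-reachable set from 13 gives S-side
cut edges (S→T): {(1,4), (13,8), (13,12)} total cap 25

Min-cut arcs: {(1,4), (13,8), (13,12)} (total capacity 25)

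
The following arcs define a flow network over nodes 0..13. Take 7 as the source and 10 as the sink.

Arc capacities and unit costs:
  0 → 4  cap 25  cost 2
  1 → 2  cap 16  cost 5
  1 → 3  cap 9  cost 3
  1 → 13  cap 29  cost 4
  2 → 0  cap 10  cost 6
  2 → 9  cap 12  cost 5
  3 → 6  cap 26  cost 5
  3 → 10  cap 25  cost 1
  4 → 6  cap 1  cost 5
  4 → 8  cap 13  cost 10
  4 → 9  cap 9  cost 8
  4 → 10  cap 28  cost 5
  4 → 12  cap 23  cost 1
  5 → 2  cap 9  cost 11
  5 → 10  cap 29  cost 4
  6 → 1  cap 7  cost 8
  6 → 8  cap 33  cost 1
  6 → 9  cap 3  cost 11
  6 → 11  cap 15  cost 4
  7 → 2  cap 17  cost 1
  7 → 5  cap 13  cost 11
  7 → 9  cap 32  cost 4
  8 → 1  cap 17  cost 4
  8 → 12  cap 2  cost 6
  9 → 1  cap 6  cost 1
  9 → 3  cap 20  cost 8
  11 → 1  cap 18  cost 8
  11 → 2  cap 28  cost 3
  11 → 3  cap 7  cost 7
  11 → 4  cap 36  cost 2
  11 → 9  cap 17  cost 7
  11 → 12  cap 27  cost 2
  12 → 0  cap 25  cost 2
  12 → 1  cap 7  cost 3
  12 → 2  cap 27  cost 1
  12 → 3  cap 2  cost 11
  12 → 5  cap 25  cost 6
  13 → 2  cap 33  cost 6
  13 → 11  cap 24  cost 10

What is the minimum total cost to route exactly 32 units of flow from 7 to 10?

Minimum cost for 32 units: 399

shortest-cost path #1: 7→9→1→3→10 push 6 @ unit cost 9 (adds 54)
shortest-cost path #2: 7→9→3→10 push 19 @ unit cost 13 (adds 247)
shortest-cost path #3: 7→2→0→4→10 push 7 @ unit cost 14 (adds 98)
total cost = 399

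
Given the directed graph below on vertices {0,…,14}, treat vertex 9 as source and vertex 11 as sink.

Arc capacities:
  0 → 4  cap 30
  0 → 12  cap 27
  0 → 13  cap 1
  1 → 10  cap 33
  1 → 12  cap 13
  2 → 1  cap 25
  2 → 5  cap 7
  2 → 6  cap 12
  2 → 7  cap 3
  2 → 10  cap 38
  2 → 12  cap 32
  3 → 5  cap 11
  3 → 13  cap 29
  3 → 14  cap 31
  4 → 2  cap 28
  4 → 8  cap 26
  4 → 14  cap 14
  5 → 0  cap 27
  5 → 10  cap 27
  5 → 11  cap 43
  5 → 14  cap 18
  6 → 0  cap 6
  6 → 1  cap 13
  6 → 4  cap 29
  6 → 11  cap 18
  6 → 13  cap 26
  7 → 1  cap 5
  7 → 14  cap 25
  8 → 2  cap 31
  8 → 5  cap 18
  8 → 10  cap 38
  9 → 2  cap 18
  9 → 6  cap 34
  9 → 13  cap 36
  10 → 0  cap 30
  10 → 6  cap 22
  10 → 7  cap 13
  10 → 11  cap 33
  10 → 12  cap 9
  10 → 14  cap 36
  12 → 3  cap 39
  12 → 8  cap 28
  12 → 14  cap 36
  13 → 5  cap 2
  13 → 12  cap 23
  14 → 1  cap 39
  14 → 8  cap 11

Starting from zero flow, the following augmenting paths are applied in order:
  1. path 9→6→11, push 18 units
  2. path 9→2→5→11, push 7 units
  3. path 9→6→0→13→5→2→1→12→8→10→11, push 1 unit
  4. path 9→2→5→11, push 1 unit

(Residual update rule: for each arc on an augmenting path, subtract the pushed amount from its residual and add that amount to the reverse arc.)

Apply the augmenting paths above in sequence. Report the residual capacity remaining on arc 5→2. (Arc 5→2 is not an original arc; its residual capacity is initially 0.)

after path 1 (9→6→11, push 18): res(5,2)=0
after path 2 (9→2→5→11, push 7): res(5,2)=7
after path 3 (9→6→0→13→5→2→1→12→8→10→11, push 1): res(5,2)=6
after path 4 (9→2→5→11, push 1): res(5,2)=7

Residual capacity of (5,2): 7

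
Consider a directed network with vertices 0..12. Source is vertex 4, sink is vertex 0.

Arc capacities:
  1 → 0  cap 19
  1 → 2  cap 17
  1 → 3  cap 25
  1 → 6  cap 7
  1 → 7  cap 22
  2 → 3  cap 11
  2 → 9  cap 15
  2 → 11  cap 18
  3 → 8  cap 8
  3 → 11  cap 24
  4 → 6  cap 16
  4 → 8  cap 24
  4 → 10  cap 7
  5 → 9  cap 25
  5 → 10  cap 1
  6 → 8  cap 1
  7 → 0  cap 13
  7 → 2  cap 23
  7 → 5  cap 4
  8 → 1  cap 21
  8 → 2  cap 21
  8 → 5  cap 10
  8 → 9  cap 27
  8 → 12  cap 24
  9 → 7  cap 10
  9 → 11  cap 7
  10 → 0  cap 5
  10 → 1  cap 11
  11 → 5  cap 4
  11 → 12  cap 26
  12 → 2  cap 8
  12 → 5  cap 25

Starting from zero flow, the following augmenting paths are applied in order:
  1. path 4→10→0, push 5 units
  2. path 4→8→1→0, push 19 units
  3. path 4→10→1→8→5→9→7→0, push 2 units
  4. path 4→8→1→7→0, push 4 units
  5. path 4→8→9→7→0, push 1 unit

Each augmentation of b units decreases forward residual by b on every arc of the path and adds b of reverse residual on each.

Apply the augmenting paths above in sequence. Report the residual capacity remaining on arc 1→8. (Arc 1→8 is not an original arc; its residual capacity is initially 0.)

after path 1 (4→10→0, push 5): res(1,8)=0
after path 2 (4→8→1→0, push 19): res(1,8)=19
after path 3 (4→10→1→8→5→9→7→0, push 2): res(1,8)=17
after path 4 (4→8→1→7→0, push 4): res(1,8)=21
after path 5 (4→8→9→7→0, push 1): res(1,8)=21

Residual capacity of (1,8): 21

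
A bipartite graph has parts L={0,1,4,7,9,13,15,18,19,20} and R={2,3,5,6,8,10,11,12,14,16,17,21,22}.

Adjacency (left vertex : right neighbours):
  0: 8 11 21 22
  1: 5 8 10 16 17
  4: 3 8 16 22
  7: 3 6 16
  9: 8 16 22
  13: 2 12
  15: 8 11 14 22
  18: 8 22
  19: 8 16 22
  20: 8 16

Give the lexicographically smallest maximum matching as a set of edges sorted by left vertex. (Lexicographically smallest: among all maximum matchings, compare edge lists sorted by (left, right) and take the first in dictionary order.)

Lex-smallest maximum matching: {(0,11), (1,5), (4,3), (7,6), (9,8), (13,2), (15,14), (18,22), (19,16)}

|M| = 9 (so the lex-smallest maximum matching has 9 edges)
process left vertices in ascending order; for each, take the smallest-labelled available neighbour that still permits 9 edges overall, or leave it unmatched if none does
lex-smallest matching: {0-11, 1-5, 4-3, 7-6, 9-8, 13-2, 15-14, 18-22, 19-16}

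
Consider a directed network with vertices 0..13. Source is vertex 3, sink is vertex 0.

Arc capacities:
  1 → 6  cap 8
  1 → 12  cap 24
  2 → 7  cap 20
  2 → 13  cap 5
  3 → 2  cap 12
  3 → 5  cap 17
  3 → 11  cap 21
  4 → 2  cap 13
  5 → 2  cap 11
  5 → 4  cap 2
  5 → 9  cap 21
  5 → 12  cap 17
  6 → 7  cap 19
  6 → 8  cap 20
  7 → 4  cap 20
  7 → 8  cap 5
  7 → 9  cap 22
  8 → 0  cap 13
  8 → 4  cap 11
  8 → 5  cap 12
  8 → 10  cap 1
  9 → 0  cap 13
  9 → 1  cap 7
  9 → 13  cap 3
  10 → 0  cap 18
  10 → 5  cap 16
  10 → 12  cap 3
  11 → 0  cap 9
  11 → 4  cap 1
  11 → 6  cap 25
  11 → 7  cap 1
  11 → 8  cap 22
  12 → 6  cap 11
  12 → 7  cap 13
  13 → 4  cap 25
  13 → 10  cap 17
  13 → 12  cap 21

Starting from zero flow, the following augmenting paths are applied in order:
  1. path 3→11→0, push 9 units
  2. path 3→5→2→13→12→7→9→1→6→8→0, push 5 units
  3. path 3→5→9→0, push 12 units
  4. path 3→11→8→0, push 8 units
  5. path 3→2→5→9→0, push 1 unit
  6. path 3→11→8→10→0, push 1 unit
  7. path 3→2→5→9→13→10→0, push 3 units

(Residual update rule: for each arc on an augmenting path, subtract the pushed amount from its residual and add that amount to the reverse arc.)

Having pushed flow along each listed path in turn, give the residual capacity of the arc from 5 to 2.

after path 1 (3→11→0, push 9): res(5,2)=11
after path 2 (3→5→2→13→12→7→9→1→6→8→0, push 5): res(5,2)=6
after path 3 (3→5→9→0, push 12): res(5,2)=6
after path 4 (3→11→8→0, push 8): res(5,2)=6
after path 5 (3→2→5→9→0, push 1): res(5,2)=7
after path 6 (3→11→8→10→0, push 1): res(5,2)=7
after path 7 (3→2→5→9→13→10→0, push 3): res(5,2)=10

Residual capacity of (5,2): 10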